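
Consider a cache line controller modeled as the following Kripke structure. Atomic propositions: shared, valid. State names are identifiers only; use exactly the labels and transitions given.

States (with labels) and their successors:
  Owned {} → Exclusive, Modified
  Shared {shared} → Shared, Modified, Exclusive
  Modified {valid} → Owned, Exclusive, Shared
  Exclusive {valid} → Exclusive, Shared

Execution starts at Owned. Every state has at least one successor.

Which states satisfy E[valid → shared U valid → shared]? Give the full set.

{Owned, Shared}

States satisfying valid → shared: {Owned, Shared}.
States satisfying E[valid → shared U valid → shared]: {Owned, Shared}.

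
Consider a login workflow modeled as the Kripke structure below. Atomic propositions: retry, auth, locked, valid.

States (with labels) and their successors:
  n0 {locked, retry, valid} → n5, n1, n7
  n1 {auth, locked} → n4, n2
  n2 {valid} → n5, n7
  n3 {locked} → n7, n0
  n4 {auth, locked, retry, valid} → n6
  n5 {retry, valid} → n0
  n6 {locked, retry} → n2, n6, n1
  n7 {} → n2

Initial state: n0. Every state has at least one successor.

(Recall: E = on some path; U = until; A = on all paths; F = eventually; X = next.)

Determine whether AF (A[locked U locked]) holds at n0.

States satisfying A[locked U locked]: {n0, n1, n3, n4, n6}.
States satisfying AF (A[locked U locked]): {n0, n1, n3, n4, n5, n6}.
n0 ∈ Sat(AF (A[locked U locked])).

Satisfied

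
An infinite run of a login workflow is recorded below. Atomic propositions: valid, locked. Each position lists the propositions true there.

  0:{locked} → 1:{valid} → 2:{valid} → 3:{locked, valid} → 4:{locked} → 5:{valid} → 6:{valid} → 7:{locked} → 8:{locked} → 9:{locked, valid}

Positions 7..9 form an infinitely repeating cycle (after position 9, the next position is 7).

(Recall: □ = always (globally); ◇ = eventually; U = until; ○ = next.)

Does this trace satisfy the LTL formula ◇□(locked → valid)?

Violated

□(locked → valid) is false at every position 0..9, so it never becomes true and ◇□(locked → valid) fails.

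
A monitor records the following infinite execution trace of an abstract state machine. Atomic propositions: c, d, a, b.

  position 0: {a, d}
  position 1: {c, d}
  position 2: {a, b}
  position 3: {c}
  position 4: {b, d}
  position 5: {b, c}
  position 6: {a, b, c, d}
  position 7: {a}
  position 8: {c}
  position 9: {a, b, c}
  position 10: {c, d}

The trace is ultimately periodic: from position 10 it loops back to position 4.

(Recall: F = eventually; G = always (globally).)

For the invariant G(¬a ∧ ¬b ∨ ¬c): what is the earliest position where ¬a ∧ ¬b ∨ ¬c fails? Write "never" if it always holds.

5

Check ¬a ∧ ¬b ∨ ¬c at each position in order: 0 ✓, 1 ✓, 2 ✓, 3 ✓, 4 ✓.
At position 5 the labels are {b, c}, so ¬a ∧ ¬b ∨ ¬c is false there. This is the first violation.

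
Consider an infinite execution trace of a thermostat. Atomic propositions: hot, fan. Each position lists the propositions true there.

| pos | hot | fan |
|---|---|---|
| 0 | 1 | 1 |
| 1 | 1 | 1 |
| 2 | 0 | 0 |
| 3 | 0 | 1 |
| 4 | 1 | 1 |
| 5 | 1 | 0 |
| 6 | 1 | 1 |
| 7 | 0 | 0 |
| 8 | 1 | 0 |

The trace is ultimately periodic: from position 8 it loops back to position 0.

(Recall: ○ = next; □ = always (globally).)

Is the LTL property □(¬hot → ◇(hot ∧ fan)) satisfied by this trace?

¬hot → ◇(hot ∧ fan) holds at every position 0..8, and those are all positions ever visited, so □(¬hot → ◇(hot ∧ fan)) holds.
Positions where ¬hot holds: 2, 3, 7.
Check ◇(hot ∧ fan) at each: 2→ok, 3→ok, 7→ok.

Holds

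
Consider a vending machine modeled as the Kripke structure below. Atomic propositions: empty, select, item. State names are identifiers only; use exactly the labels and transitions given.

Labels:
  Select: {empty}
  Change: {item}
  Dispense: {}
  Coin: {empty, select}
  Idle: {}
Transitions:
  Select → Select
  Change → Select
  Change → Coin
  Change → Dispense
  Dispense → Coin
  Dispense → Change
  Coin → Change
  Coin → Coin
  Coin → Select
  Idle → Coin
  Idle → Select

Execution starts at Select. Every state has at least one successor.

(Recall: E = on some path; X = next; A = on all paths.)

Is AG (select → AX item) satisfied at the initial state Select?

States satisfying select → AX item: {Select, Change, Dispense, Idle}.
States satisfying AG (select → AX item): {Select}.
Every state reachable from Select satisfies select → AX item.
Select ∈ Sat(AG (select → AX item)).

Holds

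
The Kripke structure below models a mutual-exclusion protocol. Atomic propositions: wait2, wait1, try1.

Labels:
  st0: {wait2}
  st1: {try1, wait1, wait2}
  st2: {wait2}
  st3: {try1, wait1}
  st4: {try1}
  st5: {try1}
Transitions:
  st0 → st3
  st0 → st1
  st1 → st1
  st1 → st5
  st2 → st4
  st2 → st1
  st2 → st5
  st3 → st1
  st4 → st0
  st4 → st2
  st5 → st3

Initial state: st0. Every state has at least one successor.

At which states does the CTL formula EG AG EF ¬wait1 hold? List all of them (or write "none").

{st0, st1, st2, st3, st4, st5}

States satisfying AG EF ¬wait1: {st0, st1, st2, st3, st4, st5}.
States satisfying EG AG EF ¬wait1: {st0, st1, st2, st3, st4, st5}.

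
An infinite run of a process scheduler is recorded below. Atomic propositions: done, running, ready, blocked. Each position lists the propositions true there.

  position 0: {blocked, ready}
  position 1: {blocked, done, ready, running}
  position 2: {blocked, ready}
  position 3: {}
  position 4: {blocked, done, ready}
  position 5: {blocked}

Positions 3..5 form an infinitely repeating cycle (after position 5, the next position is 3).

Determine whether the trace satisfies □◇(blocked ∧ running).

◇(blocked ∧ running) must hold at every position from 0 onward. It fails at position 2, so □◇(blocked ∧ running) is false.

No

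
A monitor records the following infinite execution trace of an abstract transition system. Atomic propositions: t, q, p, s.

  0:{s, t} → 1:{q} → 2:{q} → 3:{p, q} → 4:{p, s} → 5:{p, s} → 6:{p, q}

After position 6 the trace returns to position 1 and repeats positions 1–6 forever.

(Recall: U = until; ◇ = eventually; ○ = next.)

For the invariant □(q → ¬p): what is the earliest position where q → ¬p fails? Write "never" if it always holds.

3

Check q → ¬p at each position in order: 0 ✓, 1 ✓, 2 ✓.
At position 3 the labels are {p, q}, so q → ¬p is false there. This is the first violation.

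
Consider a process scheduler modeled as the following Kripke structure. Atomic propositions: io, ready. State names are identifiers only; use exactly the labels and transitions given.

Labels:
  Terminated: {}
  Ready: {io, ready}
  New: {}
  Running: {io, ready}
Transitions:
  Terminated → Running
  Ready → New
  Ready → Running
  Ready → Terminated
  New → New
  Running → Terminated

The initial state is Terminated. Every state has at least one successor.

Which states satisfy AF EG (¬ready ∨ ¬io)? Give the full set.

States satisfying EG (¬ready ∨ ¬io): {New}.
States satisfying AF EG (¬ready ∨ ¬io): {New}.

{New}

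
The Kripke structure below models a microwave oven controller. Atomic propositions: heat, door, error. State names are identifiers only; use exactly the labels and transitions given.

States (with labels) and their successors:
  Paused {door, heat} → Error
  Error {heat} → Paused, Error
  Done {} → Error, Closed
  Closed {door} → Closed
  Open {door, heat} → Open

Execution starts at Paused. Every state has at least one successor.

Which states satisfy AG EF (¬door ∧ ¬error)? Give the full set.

States satisfying EF (¬door ∧ ¬error): {Paused, Error, Done}.
States satisfying AG EF (¬door ∧ ¬error): {Paused, Error}.

{Paused, Error}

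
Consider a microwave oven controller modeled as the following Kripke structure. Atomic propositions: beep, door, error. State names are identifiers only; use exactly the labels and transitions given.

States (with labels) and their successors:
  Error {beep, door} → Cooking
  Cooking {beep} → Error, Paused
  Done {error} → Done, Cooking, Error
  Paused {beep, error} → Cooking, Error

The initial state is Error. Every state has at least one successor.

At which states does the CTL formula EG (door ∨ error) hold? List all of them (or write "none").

States satisfying door ∨ error: {Error, Done, Paused}.
States satisfying EG (door ∨ error): {Done}.

{Done}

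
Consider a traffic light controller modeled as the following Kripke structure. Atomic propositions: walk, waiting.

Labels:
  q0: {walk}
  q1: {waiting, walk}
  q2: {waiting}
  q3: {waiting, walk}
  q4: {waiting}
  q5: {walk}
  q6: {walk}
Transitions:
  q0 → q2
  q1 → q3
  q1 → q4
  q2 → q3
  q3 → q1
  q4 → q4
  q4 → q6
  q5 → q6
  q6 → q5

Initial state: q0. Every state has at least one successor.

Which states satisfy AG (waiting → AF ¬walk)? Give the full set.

{q4, q5, q6}

States satisfying waiting → AF ¬walk: {q0, q2, q4, q5, q6}.
States satisfying AG (waiting → AF ¬walk): {q4, q5, q6}.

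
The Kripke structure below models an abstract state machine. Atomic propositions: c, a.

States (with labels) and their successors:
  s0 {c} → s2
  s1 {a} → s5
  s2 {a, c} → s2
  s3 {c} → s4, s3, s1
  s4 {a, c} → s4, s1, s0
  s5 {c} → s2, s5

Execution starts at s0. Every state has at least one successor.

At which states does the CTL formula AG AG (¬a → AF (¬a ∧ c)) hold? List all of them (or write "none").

{s0, s1, s2, s3, s4, s5}

States satisfying AG (¬a → AF (¬a ∧ c)): {s0, s1, s2, s3, s4, s5}.
States satisfying AG AG (¬a → AF (¬a ∧ c)): {s0, s1, s2, s3, s4, s5}.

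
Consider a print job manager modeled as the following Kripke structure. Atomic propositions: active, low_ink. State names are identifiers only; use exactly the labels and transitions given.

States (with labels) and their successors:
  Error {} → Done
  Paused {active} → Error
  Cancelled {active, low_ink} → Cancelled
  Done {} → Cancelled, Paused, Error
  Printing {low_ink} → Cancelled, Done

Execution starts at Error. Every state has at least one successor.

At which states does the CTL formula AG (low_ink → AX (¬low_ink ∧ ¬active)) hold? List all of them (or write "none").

States satisfying low_ink → AX (¬low_ink ∧ ¬active): {Error, Paused, Done}.
States satisfying AG (low_ink → AX (¬low_ink ∧ ¬active)): ∅.

none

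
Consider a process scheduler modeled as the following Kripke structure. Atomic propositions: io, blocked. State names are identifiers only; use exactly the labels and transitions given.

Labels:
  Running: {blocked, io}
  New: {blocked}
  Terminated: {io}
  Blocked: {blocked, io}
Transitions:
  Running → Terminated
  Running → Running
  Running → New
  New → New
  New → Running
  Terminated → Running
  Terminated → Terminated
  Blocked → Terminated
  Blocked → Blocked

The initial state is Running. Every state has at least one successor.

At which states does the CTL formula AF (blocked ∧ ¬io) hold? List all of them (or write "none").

States satisfying blocked ∧ ¬io: {New}.
States satisfying AF (blocked ∧ ¬io): {New}.

{New}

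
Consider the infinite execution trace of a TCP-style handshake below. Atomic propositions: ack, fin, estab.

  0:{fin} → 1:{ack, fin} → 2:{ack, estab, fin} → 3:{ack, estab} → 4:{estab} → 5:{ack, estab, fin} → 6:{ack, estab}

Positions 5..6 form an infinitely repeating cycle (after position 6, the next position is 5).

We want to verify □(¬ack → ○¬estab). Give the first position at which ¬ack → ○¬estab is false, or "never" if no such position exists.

4

Check ¬ack → ○¬estab at each position in order: 0 ✓, 1 ✓, 2 ✓, 3 ✓.
At position 4 the labels are {estab} and the next position 5 has {ack, estab, fin}, so ¬ack → ○¬estab is false there. This is the first violation.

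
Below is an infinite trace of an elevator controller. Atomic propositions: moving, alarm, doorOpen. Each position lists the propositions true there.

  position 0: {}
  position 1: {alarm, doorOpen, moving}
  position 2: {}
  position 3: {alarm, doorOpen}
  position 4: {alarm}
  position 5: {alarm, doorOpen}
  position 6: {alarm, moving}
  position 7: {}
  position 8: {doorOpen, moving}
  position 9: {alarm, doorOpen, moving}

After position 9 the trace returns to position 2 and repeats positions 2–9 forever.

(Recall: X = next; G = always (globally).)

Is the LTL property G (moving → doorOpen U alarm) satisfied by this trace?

Satisfied

moving → doorOpen U alarm holds at every position 0..9, and those are all positions ever visited, so G (moving → doorOpen U alarm) holds.
Positions where moving holds: 1, 6, 8, 9.
Check doorOpen U alarm at each: 1→ok, 6→ok, 8→ok, 9→ok.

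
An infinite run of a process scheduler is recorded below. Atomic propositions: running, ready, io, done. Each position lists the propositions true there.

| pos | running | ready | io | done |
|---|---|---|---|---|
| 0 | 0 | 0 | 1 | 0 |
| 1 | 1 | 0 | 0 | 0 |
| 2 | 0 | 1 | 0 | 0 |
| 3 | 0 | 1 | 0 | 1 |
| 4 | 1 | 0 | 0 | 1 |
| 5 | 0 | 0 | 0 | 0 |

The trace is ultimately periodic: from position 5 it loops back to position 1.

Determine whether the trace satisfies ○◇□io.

The position after 0 is 1; ◇□io is false there.

No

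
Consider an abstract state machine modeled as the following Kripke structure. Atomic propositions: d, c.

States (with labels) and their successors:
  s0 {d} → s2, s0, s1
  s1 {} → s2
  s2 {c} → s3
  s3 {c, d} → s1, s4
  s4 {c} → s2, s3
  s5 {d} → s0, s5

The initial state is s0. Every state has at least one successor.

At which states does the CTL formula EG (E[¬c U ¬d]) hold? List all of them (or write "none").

States satisfying E[¬c U ¬d]: {s0, s1, s2, s4, s5}.
States satisfying EG (E[¬c U ¬d]): {s0, s5}.

{s0, s5}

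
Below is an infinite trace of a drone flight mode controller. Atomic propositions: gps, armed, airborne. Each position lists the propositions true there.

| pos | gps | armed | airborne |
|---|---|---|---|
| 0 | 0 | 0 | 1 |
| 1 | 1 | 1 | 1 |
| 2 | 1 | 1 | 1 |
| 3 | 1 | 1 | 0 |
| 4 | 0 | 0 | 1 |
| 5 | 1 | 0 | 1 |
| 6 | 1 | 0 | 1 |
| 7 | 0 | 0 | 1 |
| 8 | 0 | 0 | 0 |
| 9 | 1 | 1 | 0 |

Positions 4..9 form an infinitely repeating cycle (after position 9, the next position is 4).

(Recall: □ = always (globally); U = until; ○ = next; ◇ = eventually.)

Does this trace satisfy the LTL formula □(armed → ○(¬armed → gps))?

Violated

armed → ○(¬armed → gps) must hold at every position from 0 onward. It fails at position 3, so □(armed → ○(¬armed → gps)) is false.
Positions where armed holds: 1, 2, 3, 9.
Check ○(¬armed → gps) at each: 1→ok, 2→ok, 3→fails, 9→fails.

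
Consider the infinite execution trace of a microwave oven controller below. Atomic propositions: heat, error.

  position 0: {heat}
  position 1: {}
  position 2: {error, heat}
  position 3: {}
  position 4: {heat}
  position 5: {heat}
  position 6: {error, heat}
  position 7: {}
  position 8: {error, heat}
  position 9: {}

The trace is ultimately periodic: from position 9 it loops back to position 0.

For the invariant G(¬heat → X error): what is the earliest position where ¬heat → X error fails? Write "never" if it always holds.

Check ¬heat → X error at each position in order: 0 ✓, 1 ✓, 2 ✓.
At position 3 the labels are {} and the next position 4 has {heat}, so ¬heat → X error is false there. This is the first violation.

3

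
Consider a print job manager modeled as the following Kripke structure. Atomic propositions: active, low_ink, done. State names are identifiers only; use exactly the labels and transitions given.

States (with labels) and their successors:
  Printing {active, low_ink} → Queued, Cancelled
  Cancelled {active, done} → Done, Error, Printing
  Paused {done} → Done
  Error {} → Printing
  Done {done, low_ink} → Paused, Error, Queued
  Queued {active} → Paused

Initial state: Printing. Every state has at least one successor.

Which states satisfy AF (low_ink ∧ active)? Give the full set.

States satisfying low_ink ∧ active: {Printing}.
States satisfying AF (low_ink ∧ active): {Printing, Error}.

{Printing, Error}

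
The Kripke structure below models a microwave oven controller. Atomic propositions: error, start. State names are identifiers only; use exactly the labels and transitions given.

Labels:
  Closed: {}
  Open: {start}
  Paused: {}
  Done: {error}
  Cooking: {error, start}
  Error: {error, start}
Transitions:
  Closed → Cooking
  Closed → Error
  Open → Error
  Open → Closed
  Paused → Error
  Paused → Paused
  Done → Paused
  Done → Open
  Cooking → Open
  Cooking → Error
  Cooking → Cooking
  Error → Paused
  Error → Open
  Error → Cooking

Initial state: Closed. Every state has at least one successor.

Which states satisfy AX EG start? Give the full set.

{Closed, Cooking}

States satisfying EG start: {Open, Cooking, Error}.
States satisfying AX EG start: {Closed, Cooking}.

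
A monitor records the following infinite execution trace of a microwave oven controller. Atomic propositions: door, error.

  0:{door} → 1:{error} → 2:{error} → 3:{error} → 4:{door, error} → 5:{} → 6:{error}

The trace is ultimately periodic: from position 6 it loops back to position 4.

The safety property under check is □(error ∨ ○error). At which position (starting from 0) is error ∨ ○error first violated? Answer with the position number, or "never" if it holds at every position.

error ∨ ○error holds at every position 0..6, and those are all the positions the trace ever visits, so the invariant □(error ∨ ○error) is never violated.

never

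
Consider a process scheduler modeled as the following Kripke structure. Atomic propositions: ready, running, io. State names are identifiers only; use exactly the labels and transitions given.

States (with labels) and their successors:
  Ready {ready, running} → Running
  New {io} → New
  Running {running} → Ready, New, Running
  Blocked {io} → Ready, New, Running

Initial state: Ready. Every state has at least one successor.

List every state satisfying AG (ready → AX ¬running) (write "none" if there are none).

States satisfying ready → AX ¬running: {New, Running, Blocked}.
States satisfying AG (ready → AX ¬running): {New}.

{New}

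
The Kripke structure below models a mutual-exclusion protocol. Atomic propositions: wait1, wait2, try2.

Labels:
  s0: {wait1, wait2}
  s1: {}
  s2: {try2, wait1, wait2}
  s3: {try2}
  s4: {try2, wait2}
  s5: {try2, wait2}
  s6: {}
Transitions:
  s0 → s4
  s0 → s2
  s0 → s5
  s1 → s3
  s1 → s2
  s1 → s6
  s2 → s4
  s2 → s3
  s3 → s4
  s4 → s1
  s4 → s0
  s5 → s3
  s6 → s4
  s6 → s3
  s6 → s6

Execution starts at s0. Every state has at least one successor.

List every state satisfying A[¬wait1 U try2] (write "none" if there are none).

States satisfying ¬wait1: {s1, s3, s4, s5, s6}.
States satisfying try2: {s2, s3, s4, s5}.
States satisfying A[¬wait1 U try2]: {s2, s3, s4, s5}.

{s2, s3, s4, s5}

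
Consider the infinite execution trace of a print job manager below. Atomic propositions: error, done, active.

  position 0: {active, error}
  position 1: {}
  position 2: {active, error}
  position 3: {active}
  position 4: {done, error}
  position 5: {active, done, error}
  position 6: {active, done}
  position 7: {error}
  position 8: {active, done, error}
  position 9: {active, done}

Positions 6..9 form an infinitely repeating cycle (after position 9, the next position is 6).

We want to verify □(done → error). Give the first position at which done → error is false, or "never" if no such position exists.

6

Check done → error at each position in order: 0 ✓, 1 ✓, 2 ✓, 3 ✓, 4 ✓, 5 ✓.
At position 6 the labels are {active, done}, so done → error is false there. This is the first violation.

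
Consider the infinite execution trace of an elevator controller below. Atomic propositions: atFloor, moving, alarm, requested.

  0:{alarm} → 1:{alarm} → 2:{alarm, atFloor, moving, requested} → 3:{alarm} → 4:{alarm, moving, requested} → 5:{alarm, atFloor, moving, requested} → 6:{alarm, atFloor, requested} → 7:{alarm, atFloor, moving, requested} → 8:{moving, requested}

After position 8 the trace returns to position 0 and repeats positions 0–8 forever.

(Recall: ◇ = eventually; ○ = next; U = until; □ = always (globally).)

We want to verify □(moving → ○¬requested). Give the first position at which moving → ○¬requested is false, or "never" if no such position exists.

4

Check moving → ○¬requested at each position in order: 0 ✓, 1 ✓, 2 ✓, 3 ✓.
At position 4 the labels are {alarm, moving, requested} and the next position 5 has {alarm, atFloor, moving, requested}, so moving → ○¬requested is false there. This is the first violation.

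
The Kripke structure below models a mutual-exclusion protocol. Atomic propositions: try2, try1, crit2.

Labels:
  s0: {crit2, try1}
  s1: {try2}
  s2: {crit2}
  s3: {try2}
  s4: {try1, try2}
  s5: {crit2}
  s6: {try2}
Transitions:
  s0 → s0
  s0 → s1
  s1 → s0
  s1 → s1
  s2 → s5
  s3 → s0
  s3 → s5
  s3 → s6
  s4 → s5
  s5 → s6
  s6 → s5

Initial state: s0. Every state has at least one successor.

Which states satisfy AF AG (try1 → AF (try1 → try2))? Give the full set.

{s2, s4, s5, s6}

States satisfying AG (try1 → AF (try1 → try2)): {s2, s4, s5, s6}.
States satisfying AF AG (try1 → AF (try1 → try2)): {s2, s4, s5, s6}.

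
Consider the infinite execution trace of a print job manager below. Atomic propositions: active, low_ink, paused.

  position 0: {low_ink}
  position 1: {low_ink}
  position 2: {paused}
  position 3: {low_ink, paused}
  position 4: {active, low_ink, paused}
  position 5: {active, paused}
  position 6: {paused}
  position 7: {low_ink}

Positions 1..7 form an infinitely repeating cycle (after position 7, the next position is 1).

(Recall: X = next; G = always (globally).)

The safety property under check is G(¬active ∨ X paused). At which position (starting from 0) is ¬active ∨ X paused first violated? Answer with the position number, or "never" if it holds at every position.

never

¬active ∨ X paused holds at every position 0..7, and those are all the positions the trace ever visits, so the invariant G(¬active ∨ X paused) is never violated.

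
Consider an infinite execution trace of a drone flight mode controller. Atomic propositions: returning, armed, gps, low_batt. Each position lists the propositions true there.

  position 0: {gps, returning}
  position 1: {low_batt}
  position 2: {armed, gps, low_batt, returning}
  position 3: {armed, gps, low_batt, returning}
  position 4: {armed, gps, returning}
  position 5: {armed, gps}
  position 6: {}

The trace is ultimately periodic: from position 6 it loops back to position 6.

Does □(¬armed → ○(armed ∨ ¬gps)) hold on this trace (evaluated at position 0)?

Satisfied

¬armed → ○(armed ∨ ¬gps) holds at every position 0..6, and those are all positions ever visited, so □(¬armed → ○(armed ∨ ¬gps)) holds.
Positions where ¬armed holds: 0, 1, 6.
Check ○(armed ∨ ¬gps) at each: 0→ok, 1→ok, 6→ok.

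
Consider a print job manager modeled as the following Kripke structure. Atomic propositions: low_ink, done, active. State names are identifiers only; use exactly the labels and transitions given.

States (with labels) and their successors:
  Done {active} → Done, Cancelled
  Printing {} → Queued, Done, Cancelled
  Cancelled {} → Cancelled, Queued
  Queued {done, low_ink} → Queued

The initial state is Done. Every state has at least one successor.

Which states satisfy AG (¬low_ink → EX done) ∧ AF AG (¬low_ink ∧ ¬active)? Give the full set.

none

States satisfying ¬low_ink → EX done: {Printing, Cancelled, Queued}.
States satisfying AG (¬low_ink → EX done): {Cancelled, Queued}.
States satisfying AG (¬low_ink ∧ ¬active): ∅.
States satisfying AF AG (¬low_ink ∧ ¬active): ∅.
States satisfying AG (¬low_ink → EX done) ∧ AF AG (¬low_ink ∧ ¬active): ∅.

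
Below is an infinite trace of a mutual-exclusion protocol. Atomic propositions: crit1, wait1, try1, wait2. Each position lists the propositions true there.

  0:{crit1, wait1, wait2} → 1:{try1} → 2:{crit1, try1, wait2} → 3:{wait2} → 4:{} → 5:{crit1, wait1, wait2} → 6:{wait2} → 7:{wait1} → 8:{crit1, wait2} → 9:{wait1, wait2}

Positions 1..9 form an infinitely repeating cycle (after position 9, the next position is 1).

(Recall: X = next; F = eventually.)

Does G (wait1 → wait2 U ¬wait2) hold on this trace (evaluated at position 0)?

wait1 → wait2 U ¬wait2 holds at every position 0..9, and those are all positions ever visited, so G (wait1 → wait2 U ¬wait2) holds.
Positions where wait1 holds: 0, 5, 7, 9.
Check wait2 U ¬wait2 at each: 0→ok, 5→ok, 7→ok, 9→ok.

Holds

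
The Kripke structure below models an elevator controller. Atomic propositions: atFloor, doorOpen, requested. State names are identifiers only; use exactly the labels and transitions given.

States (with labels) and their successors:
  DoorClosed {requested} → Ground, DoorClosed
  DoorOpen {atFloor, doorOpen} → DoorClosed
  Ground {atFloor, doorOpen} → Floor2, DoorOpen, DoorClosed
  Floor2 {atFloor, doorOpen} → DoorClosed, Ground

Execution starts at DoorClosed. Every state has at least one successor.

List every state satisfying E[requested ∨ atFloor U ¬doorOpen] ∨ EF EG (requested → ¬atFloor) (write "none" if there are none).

{DoorClosed, DoorOpen, Ground, Floor2}

States satisfying requested ∨ atFloor: {DoorClosed, DoorOpen, Ground, Floor2}.
States satisfying ¬doorOpen: {DoorClosed}.
States satisfying E[requested ∨ atFloor U ¬doorOpen]: {DoorClosed, DoorOpen, Ground, Floor2}.
States satisfying EG (requested → ¬atFloor): {DoorClosed, DoorOpen, Ground, Floor2}.
States satisfying EF EG (requested → ¬atFloor): {DoorClosed, DoorOpen, Ground, Floor2}.
States satisfying E[requested ∨ atFloor U ¬doorOpen] ∨ EF EG (requested → ¬atFloor): {DoorClosed, DoorOpen, Ground, Floor2}.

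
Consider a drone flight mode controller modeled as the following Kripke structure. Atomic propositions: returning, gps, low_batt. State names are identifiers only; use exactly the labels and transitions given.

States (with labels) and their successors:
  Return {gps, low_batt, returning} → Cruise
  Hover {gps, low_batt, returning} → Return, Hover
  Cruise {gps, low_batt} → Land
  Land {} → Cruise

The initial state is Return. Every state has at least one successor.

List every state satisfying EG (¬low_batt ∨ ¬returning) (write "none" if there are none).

{Cruise, Land}

States satisfying ¬low_batt ∨ ¬returning: {Cruise, Land}.
States satisfying EG (¬low_batt ∨ ¬returning): {Cruise, Land}.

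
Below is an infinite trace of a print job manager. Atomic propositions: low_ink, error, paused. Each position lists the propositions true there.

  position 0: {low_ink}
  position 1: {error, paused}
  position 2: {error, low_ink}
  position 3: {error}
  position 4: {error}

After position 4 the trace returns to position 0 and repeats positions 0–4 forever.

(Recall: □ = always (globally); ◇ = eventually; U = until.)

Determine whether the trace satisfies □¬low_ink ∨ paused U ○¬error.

Violated

¬low_ink must hold at every position from 0 onward. It fails at position 0, so □¬low_ink is false.
Walking from position 0: at position 0, ○¬error has not yet held and paused fails, so paused U ○¬error is false.
At position 0: □¬low_ink is false; paused U ○¬error is false; so □¬low_ink ∨ paused U ○¬error is false.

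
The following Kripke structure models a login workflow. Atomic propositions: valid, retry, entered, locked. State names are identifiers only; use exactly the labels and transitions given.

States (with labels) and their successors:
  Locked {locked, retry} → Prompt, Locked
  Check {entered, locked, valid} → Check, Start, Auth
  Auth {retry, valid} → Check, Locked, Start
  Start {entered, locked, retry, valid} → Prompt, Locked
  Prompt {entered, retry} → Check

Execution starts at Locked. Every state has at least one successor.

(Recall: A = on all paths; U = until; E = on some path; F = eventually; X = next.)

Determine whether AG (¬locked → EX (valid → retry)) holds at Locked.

States satisfying ¬locked → EX (valid → retry): {Locked, Check, Auth, Start}.
States satisfying AG (¬locked → EX (valid → retry)): ∅.
Prompt is reachable from Locked and violates ¬locked → EX (valid → retry), so AG fails at Locked.
Locked ∉ Sat(AG (¬locked → EX (valid → retry))).

No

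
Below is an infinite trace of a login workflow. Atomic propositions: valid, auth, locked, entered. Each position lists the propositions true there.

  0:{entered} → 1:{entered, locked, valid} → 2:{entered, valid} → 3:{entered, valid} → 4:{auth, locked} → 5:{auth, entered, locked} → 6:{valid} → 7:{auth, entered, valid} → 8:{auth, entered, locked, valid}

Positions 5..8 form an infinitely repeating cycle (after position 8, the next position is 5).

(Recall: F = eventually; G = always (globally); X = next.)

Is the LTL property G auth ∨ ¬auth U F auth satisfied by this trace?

Holds

auth must hold at every position from 0 onward. It fails at position 0, so G auth is false.
Walking from position 0: F auth first holds at position 0, and ¬auth holds at every earlier position along the way, so ¬auth U F auth holds.
At position 0: G auth is false; ¬auth U F auth is true; so G auth ∨ ¬auth U F auth is true.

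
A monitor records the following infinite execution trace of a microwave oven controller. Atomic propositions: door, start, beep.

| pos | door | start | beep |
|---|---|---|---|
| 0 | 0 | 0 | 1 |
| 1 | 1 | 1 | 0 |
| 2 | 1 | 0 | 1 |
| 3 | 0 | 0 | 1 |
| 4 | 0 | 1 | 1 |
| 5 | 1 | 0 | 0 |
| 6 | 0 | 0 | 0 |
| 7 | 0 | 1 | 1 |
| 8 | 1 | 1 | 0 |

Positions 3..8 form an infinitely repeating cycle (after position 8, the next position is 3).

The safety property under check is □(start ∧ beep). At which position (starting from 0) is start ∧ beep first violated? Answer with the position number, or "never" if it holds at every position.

At position 0 the labels are {beep}, so start ∧ beep is false there. This is the first violation.

0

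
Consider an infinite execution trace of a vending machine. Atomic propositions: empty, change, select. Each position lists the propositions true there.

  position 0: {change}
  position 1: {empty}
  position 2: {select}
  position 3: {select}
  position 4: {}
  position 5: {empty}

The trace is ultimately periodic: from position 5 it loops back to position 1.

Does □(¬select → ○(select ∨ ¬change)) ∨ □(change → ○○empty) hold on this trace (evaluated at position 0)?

¬select → ○(select ∨ ¬change) holds at every position 0..5, and those are all positions ever visited, so □(¬select → ○(select ∨ ¬change)) holds.
Positions where ¬select holds: 0, 1, 4, 5.
Check ○(select ∨ ¬change) at each: 0→ok, 1→ok, 4→ok, 5→ok.
change → ○○empty must hold at every position from 0 onward. It fails at position 0, so □(change → ○○empty) is false.
Positions where change holds: 0.
Check ○○empty at each: 0→fails.
At position 0: □(¬select → ○(select ∨ ¬change)) is true; □(change → ○○empty) is false; so □(¬select → ○(select ∨ ¬change)) ∨ □(change → ○○empty) is true.

Yes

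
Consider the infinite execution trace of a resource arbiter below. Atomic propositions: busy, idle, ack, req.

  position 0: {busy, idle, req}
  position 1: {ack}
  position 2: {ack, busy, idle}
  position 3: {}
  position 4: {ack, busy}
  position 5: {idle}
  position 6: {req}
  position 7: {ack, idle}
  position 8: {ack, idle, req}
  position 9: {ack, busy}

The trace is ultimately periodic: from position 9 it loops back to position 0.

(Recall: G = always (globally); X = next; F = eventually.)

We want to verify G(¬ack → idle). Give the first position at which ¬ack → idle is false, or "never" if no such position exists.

3

Check ¬ack → idle at each position in order: 0 ✓, 1 ✓, 2 ✓.
At position 3 the labels are {}, so ¬ack → idle is false there. This is the first violation.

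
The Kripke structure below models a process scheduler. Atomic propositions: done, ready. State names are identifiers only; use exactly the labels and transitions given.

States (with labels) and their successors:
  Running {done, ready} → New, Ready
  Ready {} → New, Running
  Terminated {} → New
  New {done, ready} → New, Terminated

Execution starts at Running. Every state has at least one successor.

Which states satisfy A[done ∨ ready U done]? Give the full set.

States satisfying done ∨ ready: {Running, New}.
States satisfying done: {Running, New}.
States satisfying A[done ∨ ready U done]: {Running, New}.

{Running, New}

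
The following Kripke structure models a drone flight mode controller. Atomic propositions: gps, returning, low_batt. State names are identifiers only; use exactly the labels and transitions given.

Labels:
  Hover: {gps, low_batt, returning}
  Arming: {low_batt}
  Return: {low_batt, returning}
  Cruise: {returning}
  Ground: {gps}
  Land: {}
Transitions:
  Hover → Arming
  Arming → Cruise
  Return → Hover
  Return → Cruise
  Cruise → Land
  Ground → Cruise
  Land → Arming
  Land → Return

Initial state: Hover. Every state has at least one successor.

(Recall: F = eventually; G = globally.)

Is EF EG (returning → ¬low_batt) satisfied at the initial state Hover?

Holds

States satisfying EG (returning → ¬low_batt): {Arming, Cruise, Ground, Land}.
States satisfying EF EG (returning → ¬low_batt): {Hover, Arming, Return, Cruise, Ground, Land}.
Some path from Hover reaches a state where EG (returning → ¬low_batt) holds.
Hover ∈ Sat(EF EG (returning → ¬low_batt)).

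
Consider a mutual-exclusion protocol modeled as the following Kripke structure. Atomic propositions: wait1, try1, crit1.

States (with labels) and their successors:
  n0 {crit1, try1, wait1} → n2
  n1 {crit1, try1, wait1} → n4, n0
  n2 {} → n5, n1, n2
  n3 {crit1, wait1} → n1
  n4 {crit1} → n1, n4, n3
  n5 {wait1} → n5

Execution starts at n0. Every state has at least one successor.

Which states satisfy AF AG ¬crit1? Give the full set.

States satisfying AG ¬crit1: {n5}.
States satisfying AF AG ¬crit1: {n5}.

{n5}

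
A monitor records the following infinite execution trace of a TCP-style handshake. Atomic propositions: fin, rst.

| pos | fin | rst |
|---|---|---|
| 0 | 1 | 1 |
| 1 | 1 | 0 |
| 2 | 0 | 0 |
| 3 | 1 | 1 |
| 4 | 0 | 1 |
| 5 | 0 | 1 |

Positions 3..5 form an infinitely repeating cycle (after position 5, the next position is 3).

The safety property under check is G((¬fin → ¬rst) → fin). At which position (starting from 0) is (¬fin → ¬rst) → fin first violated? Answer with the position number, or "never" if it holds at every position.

2

Check (¬fin → ¬rst) → fin at each position in order: 0 ✓, 1 ✓.
At position 2 the labels are {}, so (¬fin → ¬rst) → fin is false there. This is the first violation.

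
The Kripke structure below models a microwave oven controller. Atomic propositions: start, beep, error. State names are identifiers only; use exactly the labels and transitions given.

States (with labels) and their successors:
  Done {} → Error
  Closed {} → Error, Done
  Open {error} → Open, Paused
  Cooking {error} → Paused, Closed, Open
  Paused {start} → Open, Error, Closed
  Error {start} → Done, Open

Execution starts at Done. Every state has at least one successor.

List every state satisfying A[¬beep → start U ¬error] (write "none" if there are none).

States satisfying ¬beep → start: {Paused, Error}.
States satisfying ¬error: {Done, Closed, Paused, Error}.
States satisfying A[¬beep → start U ¬error]: {Done, Closed, Paused, Error}.

{Done, Closed, Paused, Error}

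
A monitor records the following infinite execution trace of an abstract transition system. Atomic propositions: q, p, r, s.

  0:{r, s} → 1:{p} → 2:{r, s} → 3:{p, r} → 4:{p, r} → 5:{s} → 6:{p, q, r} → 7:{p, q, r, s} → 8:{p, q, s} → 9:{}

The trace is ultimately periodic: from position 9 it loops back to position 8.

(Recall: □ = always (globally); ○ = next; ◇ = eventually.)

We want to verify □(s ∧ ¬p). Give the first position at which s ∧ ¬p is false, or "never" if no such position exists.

1

Check s ∧ ¬p at each position in order: 0 ✓.
At position 1 the labels are {p}, so s ∧ ¬p is false there. This is the first violation.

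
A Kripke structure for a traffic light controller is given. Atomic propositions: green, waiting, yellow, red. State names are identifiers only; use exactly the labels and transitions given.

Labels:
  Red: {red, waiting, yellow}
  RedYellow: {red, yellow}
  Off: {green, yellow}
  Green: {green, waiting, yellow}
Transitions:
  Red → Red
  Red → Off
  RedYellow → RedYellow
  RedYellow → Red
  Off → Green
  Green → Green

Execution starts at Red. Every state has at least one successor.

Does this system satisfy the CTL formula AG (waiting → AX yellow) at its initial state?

States satisfying waiting → AX yellow: {Red, RedYellow, Off, Green}.
States satisfying AG (waiting → AX yellow): {Red, RedYellow, Off, Green}.
Every state reachable from Red satisfies waiting → AX yellow.
Red ∈ Sat(AG (waiting → AX yellow)).

Holds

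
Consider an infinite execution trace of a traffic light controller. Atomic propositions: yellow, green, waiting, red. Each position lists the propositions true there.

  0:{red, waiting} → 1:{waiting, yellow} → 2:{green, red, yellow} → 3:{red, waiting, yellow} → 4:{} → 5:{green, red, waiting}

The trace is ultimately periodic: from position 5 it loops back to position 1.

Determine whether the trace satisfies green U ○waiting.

Walking from position 0: ○waiting first holds at position 0, and green holds at every earlier position along the way, so green U ○waiting holds.

Satisfied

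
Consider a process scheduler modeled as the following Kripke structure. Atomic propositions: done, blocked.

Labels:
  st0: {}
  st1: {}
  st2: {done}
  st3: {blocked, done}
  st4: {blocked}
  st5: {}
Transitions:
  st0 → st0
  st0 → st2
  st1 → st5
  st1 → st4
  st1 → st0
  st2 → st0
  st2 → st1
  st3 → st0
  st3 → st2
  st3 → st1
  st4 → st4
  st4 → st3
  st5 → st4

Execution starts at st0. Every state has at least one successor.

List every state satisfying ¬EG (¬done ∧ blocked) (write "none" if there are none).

States satisfying ¬done ∧ blocked: {st4}.
States satisfying EG (¬done ∧ blocked): {st4}.
States satisfying ¬EG (¬done ∧ blocked): {st0, st1, st2, st3, st5}.

{st0, st1, st2, st3, st5}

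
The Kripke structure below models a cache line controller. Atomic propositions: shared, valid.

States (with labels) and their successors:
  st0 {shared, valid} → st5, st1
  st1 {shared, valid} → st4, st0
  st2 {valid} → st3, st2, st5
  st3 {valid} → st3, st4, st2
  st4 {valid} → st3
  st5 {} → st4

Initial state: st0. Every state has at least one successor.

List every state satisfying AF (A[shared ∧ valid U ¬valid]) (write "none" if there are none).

{st5}

States satisfying A[shared ∧ valid U ¬valid]: {st5}.
States satisfying AF (A[shared ∧ valid U ¬valid]): {st5}.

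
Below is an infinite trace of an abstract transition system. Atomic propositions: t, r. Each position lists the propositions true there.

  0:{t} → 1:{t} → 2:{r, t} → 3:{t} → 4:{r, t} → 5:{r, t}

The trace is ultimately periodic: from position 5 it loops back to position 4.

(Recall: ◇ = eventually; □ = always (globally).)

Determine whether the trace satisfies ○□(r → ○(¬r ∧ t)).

The position after 0 is 1; □(r → ○(¬r ∧ t)) is false there.

No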